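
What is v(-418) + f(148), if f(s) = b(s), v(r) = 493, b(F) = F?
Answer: 641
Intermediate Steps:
f(s) = s
v(-418) + f(148) = 493 + 148 = 641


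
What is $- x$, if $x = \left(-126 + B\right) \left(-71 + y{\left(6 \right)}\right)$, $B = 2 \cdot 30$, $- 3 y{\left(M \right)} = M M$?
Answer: $-5478$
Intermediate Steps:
$y{\left(M \right)} = - \frac{M^{2}}{3}$ ($y{\left(M \right)} = - \frac{M M}{3} = - \frac{M^{2}}{3}$)
$B = 60$
$x = 5478$ ($x = \left(-126 + 60\right) \left(-71 - \frac{6^{2}}{3}\right) = - 66 \left(-71 - 12\right) = \left(-66\right) \left(-83\right) = 5478$)
$- x = \left(-1\right) 5478 = -5478$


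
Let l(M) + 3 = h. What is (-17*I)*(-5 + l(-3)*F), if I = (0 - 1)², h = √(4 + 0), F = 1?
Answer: 102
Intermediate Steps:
h = 2 (h = √4 = 2)
I = 1 (I = (-1)² = 1)
l(M) = -1 (l(M) = -3 + 2 = -1)
(-17*I)*(-5 + l(-3)*F) = (-17*1)*(-5 - 1*1) = -17*(-5 - 1) = -17*(-6) = 102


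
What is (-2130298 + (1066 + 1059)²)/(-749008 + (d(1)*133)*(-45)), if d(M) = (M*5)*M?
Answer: -2385327/778933 ≈ -3.0623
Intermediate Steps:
d(M) = 5*M² (d(M) = (5*M)*M = 5*M²)
(-2130298 + (1066 + 1059)²)/(-749008 + (d(1)*133)*(-45)) = (-2130298 + (1066 + 1059)²)/(-749008 + ((5*1²)*133)*(-45)) = (-2130298 + 2125²)/(-749008 + ((5*1)*133)*(-45)) = (-2130298 + 4515625)/(-749008 + (5*133)*(-45)) = 2385327/(-749008 + 665*(-45)) = 2385327/(-749008 - 29925) = 2385327/(-778933) = 2385327*(-1/778933) = -2385327/778933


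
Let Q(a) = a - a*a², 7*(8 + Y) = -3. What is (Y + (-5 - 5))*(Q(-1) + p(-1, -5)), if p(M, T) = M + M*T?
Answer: -516/7 ≈ -73.714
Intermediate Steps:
Y = -59/7 (Y = -8 + (⅐)*(-3) = -8 - 3/7 = -59/7 ≈ -8.4286)
Q(a) = a - a³
(Y + (-5 - 5))*(Q(-1) + p(-1, -5)) = (-59/7 + (-5 - 5))*((-1 - 1*(-1)³) - (1 - 5)) = (-59/7 - 10)*((-1 - 1*(-1)) - 1*(-4)) = -129*((-1 + 1) + 4)/7 = -129*(0 + 4)/7 = -129/7*4 = -516/7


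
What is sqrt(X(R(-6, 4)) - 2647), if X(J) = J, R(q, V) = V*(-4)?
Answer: I*sqrt(2663) ≈ 51.604*I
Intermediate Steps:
R(q, V) = -4*V
sqrt(X(R(-6, 4)) - 2647) = sqrt(-4*4 - 2647) = sqrt(-16 - 2647) = sqrt(-2663) = I*sqrt(2663)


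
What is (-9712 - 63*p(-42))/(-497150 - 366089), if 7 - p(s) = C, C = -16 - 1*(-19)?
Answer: 9964/863239 ≈ 0.011543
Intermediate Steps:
C = 3 (C = -16 + 19 = 3)
p(s) = 4 (p(s) = 7 - 1*3 = 7 - 3 = 4)
(-9712 - 63*p(-42))/(-497150 - 366089) = (-9712 - 63*4)/(-497150 - 366089) = (-9712 - 252)/(-863239) = -9964*(-1/863239) = 9964/863239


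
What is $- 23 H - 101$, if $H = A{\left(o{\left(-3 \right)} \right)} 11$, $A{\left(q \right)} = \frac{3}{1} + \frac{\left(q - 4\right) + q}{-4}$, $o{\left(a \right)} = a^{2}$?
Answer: $\frac{51}{2} \approx 25.5$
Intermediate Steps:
$A{\left(q \right)} = 4 - \frac{q}{2}$ ($A{\left(q \right)} = 3 \cdot 1 + \left(\left(-4 + q\right) + q\right) \left(- \frac{1}{4}\right) = 3 + \left(-4 + 2 q\right) \left(- \frac{1}{4}\right) = 3 - \left(-1 + \frac{q}{2}\right) = 4 - \frac{q}{2}$)
$H = - \frac{11}{2}$ ($H = \left(4 - \frac{\left(-3\right)^{2}}{2}\right) 11 = \left(4 - \frac{9}{2}\right) 11 = \left(- \frac{1}{2}\right) 11 = - \frac{11}{2} \approx -5.5$)
$- 23 H - 101 = \left(-23\right) \left(- \frac{11}{2}\right) - 101 = \frac{253}{2} - 101 = \frac{51}{2}$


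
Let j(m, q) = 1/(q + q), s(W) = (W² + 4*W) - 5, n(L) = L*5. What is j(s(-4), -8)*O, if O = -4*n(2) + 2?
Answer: 19/8 ≈ 2.3750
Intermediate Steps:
n(L) = 5*L
s(W) = -5 + W² + 4*W
j(m, q) = 1/(2*q)
O = -38 (O = -20*2 + 2 = -4*10 + 2 = -40 + 2 = -38)
j(s(-4), -8)*O = ((½)/(-8))*(-38) = ((½)*(-⅛))*(-38) = -1/16*(-38) = 19/8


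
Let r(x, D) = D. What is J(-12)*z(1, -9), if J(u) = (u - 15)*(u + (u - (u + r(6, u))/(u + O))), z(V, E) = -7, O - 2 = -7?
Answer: -81648/17 ≈ -4802.8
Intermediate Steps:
O = -5 (O = 2 - 7 = -5)
J(u) = (-15 + u)*(2*u - 2*u/(-5 + u)) (J(u) = (u - 15)*(u + (u - (u + u)/(u - 5))) = (-15 + u)*(u + (u - 2*u/(-5 + u))) = (-15 + u)*(2*u - 2*u/(-5 + u)))
J(-12)*z(1, -9) = (2*(-12)*(90 + (-12)² - 21*(-12))/(-5 - 12))*(-7) = (2*(-12)*(90 + 144 + 252)/(-17))*(-7) = (2*(-12)*(-1/17)*486)*(-7) = (11664/17)*(-7) = -81648/17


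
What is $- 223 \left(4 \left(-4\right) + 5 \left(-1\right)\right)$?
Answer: $4683$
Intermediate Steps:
$- 223 \left(4 \left(-4\right) + 5 \left(-1\right)\right) = - 223 \left(-16 - 5\right) = \left(-223\right) \left(-21\right) = 4683$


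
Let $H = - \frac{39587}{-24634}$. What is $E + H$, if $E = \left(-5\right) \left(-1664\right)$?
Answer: $\frac{204994467}{24634} \approx 8321.6$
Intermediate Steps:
$H = \frac{39587}{24634}$ ($H = \left(-39587\right) \left(- \frac{1}{24634}\right) = \frac{39587}{24634} \approx 1.607$)
$E = 8320$
$E + H = 8320 + \frac{39587}{24634} = \frac{204994467}{24634}$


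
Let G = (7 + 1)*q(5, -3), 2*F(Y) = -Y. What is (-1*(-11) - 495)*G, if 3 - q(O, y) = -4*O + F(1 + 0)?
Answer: -90992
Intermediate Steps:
F(Y) = -Y/2 (F(Y) = (-Y)/2 = -Y/2)
q(O, y) = 7/2 + 4*O (q(O, y) = 3 - (-4*O - (1 + 0)/2) = 3 - (-4*O - ½*1) = 3 - (-4*O - ½) = 3 - (-½ - 4*O) = 3 + (½ + 4*O) = 7/2 + 4*O)
G = 188 (G = (7 + 1)*(7/2 + 4*5) = 8*(7/2 + 20) = 8*(47/2) = 188)
(-1*(-11) - 495)*G = (-1*(-11) - 495)*188 = (11 - 495)*188 = -484*188 = -90992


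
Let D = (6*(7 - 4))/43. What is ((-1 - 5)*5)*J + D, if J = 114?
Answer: -147042/43 ≈ -3419.6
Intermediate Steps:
D = 18/43 (D = (6*3)*(1/43) = 18*(1/43) = 18/43 ≈ 0.41860)
((-1 - 5)*5)*J + D = ((-1 - 5)*5)*114 + 18/43 = -6*5*114 + 18/43 = -30*114 + 18/43 = -3420 + 18/43 = -147042/43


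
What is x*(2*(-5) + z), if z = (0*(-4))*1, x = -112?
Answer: 1120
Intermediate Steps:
z = 0 (z = 0*1 = 0)
x*(2*(-5) + z) = -112*(2*(-5) + 0) = -112*(-10 + 0) = -112*(-10) = 1120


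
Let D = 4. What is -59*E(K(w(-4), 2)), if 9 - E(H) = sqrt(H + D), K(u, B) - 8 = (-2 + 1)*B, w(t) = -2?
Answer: -531 + 59*sqrt(10) ≈ -344.43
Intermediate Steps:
K(u, B) = 8 - B (K(u, B) = 8 + (-2 + 1)*B = 8 - B)
E(H) = 9 - sqrt(4 + H) (E(H) = 9 - sqrt(H + 4) = 9 - sqrt(4 + H))
-59*E(K(w(-4), 2)) = -59*(9 - sqrt(4 + (8 - 1*2))) = -59*(9 - sqrt(4 + (8 - 2))) = -59*(9 - sqrt(4 + 6)) = -59*(9 - sqrt(10)) = -531 + 59*sqrt(10)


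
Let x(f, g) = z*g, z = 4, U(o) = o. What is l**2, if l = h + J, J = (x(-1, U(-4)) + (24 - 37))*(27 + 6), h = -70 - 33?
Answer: 1123600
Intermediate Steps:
x(f, g) = 4*g
h = -103
J = -957 (J = (4*(-4) + (24 - 37))*(27 + 6) = (-16 - 13)*33 = -29*33 = -957)
l = -1060 (l = -103 - 957 = -1060)
l**2 = (-1060)**2 = 1123600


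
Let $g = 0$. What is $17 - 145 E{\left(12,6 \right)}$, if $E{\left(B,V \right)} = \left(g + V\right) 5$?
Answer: $-4333$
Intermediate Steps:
$E{\left(B,V \right)} = 5 V$ ($E{\left(B,V \right)} = \left(0 + V\right) 5 = V 5 = 5 V$)
$17 - 145 E{\left(12,6 \right)} = 17 - 145 \cdot 5 \cdot 6 = 17 - 4350 = -4333$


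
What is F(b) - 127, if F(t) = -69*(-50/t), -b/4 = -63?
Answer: -4759/42 ≈ -113.31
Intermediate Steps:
b = 252 (b = -4*(-63) = 252)
F(t) = 3450/t (F(t) = -69*(-50/t) = -(-3450)/t = 3450/t)
F(b) - 127 = 3450/252 - 127 = 3450*(1/252) - 127 = 575/42 - 127 = -4759/42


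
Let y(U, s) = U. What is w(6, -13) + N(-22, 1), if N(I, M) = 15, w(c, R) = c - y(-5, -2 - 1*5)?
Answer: 26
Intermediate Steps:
w(c, R) = 5 + c (w(c, R) = c - 1*(-5) = c + 5 = 5 + c)
w(6, -13) + N(-22, 1) = (5 + 6) + 15 = 11 + 15 = 26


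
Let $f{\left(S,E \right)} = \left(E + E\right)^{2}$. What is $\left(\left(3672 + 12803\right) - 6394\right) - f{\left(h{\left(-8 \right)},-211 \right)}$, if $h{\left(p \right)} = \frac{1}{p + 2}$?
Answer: $-168003$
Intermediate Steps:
$h{\left(p \right)} = \frac{1}{2 + p}$
$f{\left(S,E \right)} = 4 E^{2}$ ($f{\left(S,E \right)} = \left(2 E\right)^{2} = 4 E^{2}$)
$\left(\left(3672 + 12803\right) - 6394\right) - f{\left(h{\left(-8 \right)},-211 \right)} = \left(\left(3672 + 12803\right) - 6394\right) - 4 \left(-211\right)^{2} = \left(16475 - 6394\right) - 4 \cdot 44521 = 10081 - 178084 = -168003$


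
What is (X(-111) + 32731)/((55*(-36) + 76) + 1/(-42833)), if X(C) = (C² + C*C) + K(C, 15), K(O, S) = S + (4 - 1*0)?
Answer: -2458271536/81554033 ≈ -30.143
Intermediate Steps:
K(O, S) = 4 + S (K(O, S) = S + (4 + 0) = S + 4 = 4 + S)
X(C) = 19 + 2*C² (X(C) = (C² + C*C) + (4 + 15) = (C² + C²) + 19 = 2*C² + 19 = 19 + 2*C²)
(X(-111) + 32731)/((55*(-36) + 76) + 1/(-42833)) = ((19 + 2*(-111)²) + 32731)/((55*(-36) + 76) + 1/(-42833)) = ((19 + 2*12321) + 32731)/((-1980 + 76) - 1/42833) = ((19 + 24642) + 32731)/(-1904 - 1/42833) = (24661 + 32731)/(-81554033/42833) = 57392*(-42833/81554033) = -2458271536/81554033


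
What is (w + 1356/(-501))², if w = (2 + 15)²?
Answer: 2285891721/27889 ≈ 81964.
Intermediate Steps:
w = 289 (w = 17² = 289)
(w + 1356/(-501))² = (289 + 1356/(-501))² = (289 + 1356*(-1/501))² = (289 - 452/167)² = (47811/167)² = 2285891721/27889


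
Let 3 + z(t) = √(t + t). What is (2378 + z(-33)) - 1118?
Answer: 1257 + I*√66 ≈ 1257.0 + 8.124*I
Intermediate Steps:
z(t) = -3 + √2*√t (z(t) = -3 + √(t + t) = -3 + √(2*t) = -3 + √2*√t)
(2378 + z(-33)) - 1118 = (2378 + (-3 + √2*√(-33))) - 1118 = (2378 + (-3 + √2*(I*√33))) - 1118 = (2378 + (-3 + I*√66)) - 1118 = (2375 + I*√66) - 1118 = 1257 + I*√66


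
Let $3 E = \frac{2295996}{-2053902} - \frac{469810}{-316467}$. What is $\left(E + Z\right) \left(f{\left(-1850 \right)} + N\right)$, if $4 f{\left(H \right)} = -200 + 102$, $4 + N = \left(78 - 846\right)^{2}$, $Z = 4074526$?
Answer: $\frac{260336737865600167273565}{108332034039} \approx 2.4031 \cdot 10^{12}$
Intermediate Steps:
$E = \frac{39722788748}{324996102117}$ ($E = \frac{\frac{2295996}{-2053902} - \frac{469810}{-316467}}{3} = \frac{2295996 \left(- \frac{1}{2053902}\right) - - \frac{469810}{316467}}{3} = \frac{- \frac{382666}{342317} + \frac{469810}{316467}}{3} = \frac{1}{3} \cdot \frac{39722788748}{108332034039} = \frac{39722788748}{324996102117} \approx 0.12223$)
$N = 589820$ ($N = -4 + \left(78 - 846\right)^{2} = -4 + \left(-768\right)^{2} = -4 + 589824 = 589820$)
$f{\left(H \right)} = - \frac{49}{2}$ ($f{\left(H \right)} = \frac{-200 + 102}{4} = \frac{1}{4} \left(-98\right) = - \frac{49}{2}$)
$\left(E + Z\right) \left(f{\left(-1850 \right)} + N\right) = \left(\frac{39722788748}{324996102117} + 4074526\right) \left(- \frac{49}{2} + 589820\right) = \frac{1324205107697160290}{324996102117} \cdot \frac{1179591}{2} = \frac{260336737865600167273565}{108332034039}$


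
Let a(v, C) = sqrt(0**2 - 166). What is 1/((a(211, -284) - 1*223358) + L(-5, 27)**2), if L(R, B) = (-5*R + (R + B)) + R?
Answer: -110797/24551950501 - I*sqrt(166)/49103901002 ≈ -4.5128e-6 - 2.6238e-10*I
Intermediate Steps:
a(v, C) = I*sqrt(166) (a(v, C) = sqrt(0 - 166) = sqrt(-166) = I*sqrt(166))
L(R, B) = B - 3*R (L(R, B) = (-5*R + (B + R)) + R = (B - 4*R) + R = B - 3*R)
1/((a(211, -284) - 1*223358) + L(-5, 27)**2) = 1/((I*sqrt(166) - 1*223358) + (27 - 3*(-5))**2) = 1/((I*sqrt(166) - 223358) + (27 + 15)**2) = 1/((-223358 + I*sqrt(166)) + 42**2) = 1/((-223358 + I*sqrt(166)) + 1764) = 1/(-221594 + I*sqrt(166))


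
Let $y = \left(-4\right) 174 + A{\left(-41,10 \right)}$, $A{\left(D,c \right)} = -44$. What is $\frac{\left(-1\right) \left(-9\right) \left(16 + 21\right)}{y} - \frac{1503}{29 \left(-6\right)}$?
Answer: $\frac{4749}{580} \approx 8.1879$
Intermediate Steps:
$y = -740$ ($y = \left(-4\right) 174 - 44 = -696 - 44 = -740$)
$\frac{\left(-1\right) \left(-9\right) \left(16 + 21\right)}{y} - \frac{1503}{29 \left(-6\right)} = \frac{\left(-1\right) \left(-9\right) \left(16 + 21\right)}{-740} - \frac{1503}{29 \left(-6\right)} = 9 \cdot 37 \left(- \frac{1}{740}\right) - \frac{1503}{-174} = 333 \left(- \frac{1}{740}\right) - - \frac{501}{58} = - \frac{9}{20} + \frac{501}{58} = \frac{4749}{580}$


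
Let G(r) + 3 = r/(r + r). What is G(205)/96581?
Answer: -5/193162 ≈ -2.5885e-5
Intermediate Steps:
G(r) = -5/2 (G(r) = -3 + r/(r + r) = -3 + r/((2*r)) = -3 + r*(1/(2*r)) = -3 + 1/2 = -5/2)
G(205)/96581 = -5/2/96581 = -5/2*1/96581 = -5/193162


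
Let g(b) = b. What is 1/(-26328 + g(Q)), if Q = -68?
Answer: -1/26396 ≈ -3.7885e-5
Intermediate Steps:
1/(-26328 + g(Q)) = 1/(-26328 - 68) = 1/(-26396) = -1/26396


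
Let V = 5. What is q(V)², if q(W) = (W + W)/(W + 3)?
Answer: 25/16 ≈ 1.5625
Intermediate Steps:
q(W) = 2*W/(3 + W) (q(W) = (2*W)/(3 + W) = 2*W/(3 + W))
q(V)² = (2*5/(3 + 5))² = (2*5/8)² = (2*5*(⅛))² = (5/4)² = 25/16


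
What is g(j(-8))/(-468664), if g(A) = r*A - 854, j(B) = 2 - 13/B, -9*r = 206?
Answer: 33731/16871904 ≈ 0.0019992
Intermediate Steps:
r = -206/9 (r = -1/9*206 = -206/9 ≈ -22.889)
j(B) = 2 - 13/B
g(A) = -854 - 206*A/9 (g(A) = -206*A/9 - 854 = -854 - 206*A/9)
g(j(-8))/(-468664) = (-854 - 206*(2 - 13/(-8))/9)/(-468664) = (-854 - 206*(2 - 13*(-1/8))/9)*(-1/468664) = (-854 - 206*(2 + 13/8)/9)*(-1/468664) = (-854 - 206/9*29/8)*(-1/468664) = (-854 - 2987/36)*(-1/468664) = -33731/36*(-1/468664) = 33731/16871904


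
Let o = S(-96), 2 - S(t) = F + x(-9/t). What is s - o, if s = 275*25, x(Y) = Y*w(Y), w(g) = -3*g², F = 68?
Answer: 227442607/32768 ≈ 6941.0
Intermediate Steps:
x(Y) = -3*Y³ (x(Y) = Y*(-3*Y²) = -3*Y³)
S(t) = -66 - 2187/t³ (S(t) = 2 - (68 - 3*(-729/t³)) = 2 - (68 - (-2187)/t³) = 2 - (68 + 2187/t³) = 2 + (-68 - 2187/t³) = -66 - 2187/t³)
o = -2162607/32768 (o = -66 - 2187/(-96)³ = -66 - 2187*(-1/884736) = -66 + 81/32768 = -2162607/32768 ≈ -65.998)
s = 6875
s - o = 6875 - 1*(-2162607/32768) = 6875 + 2162607/32768 = 227442607/32768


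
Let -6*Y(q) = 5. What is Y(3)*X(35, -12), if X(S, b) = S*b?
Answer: 350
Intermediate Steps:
Y(q) = -5/6 (Y(q) = -1/6*5 = -5/6)
Y(3)*X(35, -12) = -175*(-12)/6 = -5/6*(-420) = 350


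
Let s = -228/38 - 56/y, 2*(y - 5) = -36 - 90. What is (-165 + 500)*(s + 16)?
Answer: 106530/29 ≈ 3673.4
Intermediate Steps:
y = -58 (y = 5 + (-36 - 90)/2 = 5 + (1/2)*(-126) = 5 - 63 = -58)
s = -146/29 (s = -228/38 - 56/(-58) = -228*1/38 - 56*(-1/58) = -6 + 28/29 = -146/29 ≈ -5.0345)
(-165 + 500)*(s + 16) = (-165 + 500)*(-146/29 + 16) = 335*(318/29) = 106530/29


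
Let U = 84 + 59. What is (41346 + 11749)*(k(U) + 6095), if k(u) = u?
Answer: 331206610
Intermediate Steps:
U = 143
(41346 + 11749)*(k(U) + 6095) = (41346 + 11749)*(143 + 6095) = 53095*6238 = 331206610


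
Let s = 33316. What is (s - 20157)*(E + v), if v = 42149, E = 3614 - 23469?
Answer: 293366746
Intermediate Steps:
E = -19855
(s - 20157)*(E + v) = (33316 - 20157)*(-19855 + 42149) = 13159*22294 = 293366746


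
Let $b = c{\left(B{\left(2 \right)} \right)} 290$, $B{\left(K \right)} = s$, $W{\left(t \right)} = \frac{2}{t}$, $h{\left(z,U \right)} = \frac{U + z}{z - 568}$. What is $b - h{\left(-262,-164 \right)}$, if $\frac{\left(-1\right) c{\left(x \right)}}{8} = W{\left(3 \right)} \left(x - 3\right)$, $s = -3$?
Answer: $\frac{3850987}{415} \approx 9279.5$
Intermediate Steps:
$h{\left(z,U \right)} = \frac{U + z}{-568 + z}$
$B{\left(K \right)} = -3$
$c{\left(x \right)} = 16 - \frac{16 x}{3}$ ($c{\left(x \right)} = - 8 \cdot \frac{2}{3} \left(x - 3\right) = - 8 \cdot 2 \cdot \frac{1}{3} \left(-3 + x\right) = - 8 \frac{2 \left(-3 + x\right)}{3} = - 8 \left(-2 + \frac{2 x}{3}\right) = 16 - \frac{16 x}{3}$)
$b = 9280$ ($b = \left(16 - -16\right) 290 = \left(16 + 16\right) 290 = 32 \cdot 290 = 9280$)
$b - h{\left(-262,-164 \right)} = 9280 - \frac{-164 - 262}{-568 - 262} = 9280 - \frac{1}{-830} \left(-426\right) = 9280 - \left(- \frac{1}{830}\right) \left(-426\right) = 9280 - \frac{213}{415} = \frac{3850987}{415}$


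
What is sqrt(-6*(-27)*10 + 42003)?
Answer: 3*sqrt(4847) ≈ 208.86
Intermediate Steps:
sqrt(-6*(-27)*10 + 42003) = sqrt(162*10 + 42003) = sqrt(1620 + 42003) = sqrt(43623) = 3*sqrt(4847)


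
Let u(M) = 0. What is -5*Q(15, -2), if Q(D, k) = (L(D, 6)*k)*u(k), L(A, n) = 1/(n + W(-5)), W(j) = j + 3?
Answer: 0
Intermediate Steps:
W(j) = 3 + j
L(A, n) = 1/(-2 + n) (L(A, n) = 1/(n + (3 - 5)) = 1/(n - 2) = 1/(-2 + n))
Q(D, k) = 0 (Q(D, k) = (k/(-2 + 6))*0 = (k/4)*0 = 0)
-5*Q(15, -2) = -5*0 = 0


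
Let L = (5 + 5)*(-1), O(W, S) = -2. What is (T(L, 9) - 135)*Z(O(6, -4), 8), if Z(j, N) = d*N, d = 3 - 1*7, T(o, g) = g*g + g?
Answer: 1440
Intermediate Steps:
L = -10 (L = 10*(-1) = -10)
T(o, g) = g + g**2 (T(o, g) = g**2 + g = g + g**2)
d = -4 (d = 3 - 7 = -4)
Z(j, N) = -4*N
(T(L, 9) - 135)*Z(O(6, -4), 8) = (9*(1 + 9) - 135)*(-4*8) = (9*10 - 135)*(-32) = (90 - 135)*(-32) = -45*(-32) = 1440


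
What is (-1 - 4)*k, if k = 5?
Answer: -25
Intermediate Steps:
(-1 - 4)*k = (-1 - 4)*5 = -5*5 = -25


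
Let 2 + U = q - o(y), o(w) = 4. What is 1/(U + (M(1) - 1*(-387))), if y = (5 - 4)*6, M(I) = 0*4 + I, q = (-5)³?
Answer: 1/257 ≈ 0.0038911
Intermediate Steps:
q = -125
M(I) = I (M(I) = 0 + I = I)
y = 6 (y = 1*6 = 6)
U = -131 (U = -2 + (-125 - 1*4) = -2 + (-125 - 4) = -2 - 129 = -131)
1/(U + (M(1) - 1*(-387))) = 1/(-131 + (1 - 1*(-387))) = 1/(-131 + (1 + 387)) = 1/(-131 + 388) = 1/257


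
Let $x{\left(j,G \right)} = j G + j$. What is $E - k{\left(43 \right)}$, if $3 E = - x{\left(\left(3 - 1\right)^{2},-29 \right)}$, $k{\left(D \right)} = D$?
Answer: $- \frac{17}{3} \approx -5.6667$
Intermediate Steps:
$x{\left(j,G \right)} = j + G j$ ($x{\left(j,G \right)} = G j + j = j + G j$)
$E = \frac{112}{3}$ ($E = \frac{\left(-1\right) \left(3 - 1\right)^{2} \left(1 - 29\right)}{3} = \frac{\left(-1\right) 2^{2} \left(-28\right)}{3} = \frac{\left(-1\right) 4 \left(-28\right)}{3} = \frac{\left(-1\right) \left(-112\right)}{3} = \frac{1}{3} \cdot 112 = \frac{112}{3} \approx 37.333$)
$E - k{\left(43 \right)} = \frac{112}{3} - 43 = - \frac{17}{3}$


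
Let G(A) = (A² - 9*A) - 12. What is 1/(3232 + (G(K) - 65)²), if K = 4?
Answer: 1/12641 ≈ 7.9108e-5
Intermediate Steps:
G(A) = -12 + A² - 9*A
1/(3232 + (G(K) - 65)²) = 1/(3232 + ((-12 + 4² - 9*4) - 65)²) = 1/(3232 + ((-12 + 16 - 36) - 65)²) = 1/(3232 + (-32 - 65)²) = 1/(3232 + (-97)²) = 1/(3232 + 9409) = 1/12641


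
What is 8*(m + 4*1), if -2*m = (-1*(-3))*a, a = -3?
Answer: 68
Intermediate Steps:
m = 9/2 (m = -(-1*(-3))*(-3)/2 = -3*(-3)/2 = -1/2*(-9) = 9/2 ≈ 4.5000)
8*(m + 4*1) = 8*(9/2 + 4*1) = 8*(9/2 + 4) = 8*(17/2) = 68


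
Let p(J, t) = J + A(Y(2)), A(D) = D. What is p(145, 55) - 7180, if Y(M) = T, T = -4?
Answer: -7039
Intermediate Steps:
Y(M) = -4
p(J, t) = -4 + J (p(J, t) = J - 4 = -4 + J)
p(145, 55) - 7180 = (-4 + 145) - 7180 = 141 - 7180 = -7039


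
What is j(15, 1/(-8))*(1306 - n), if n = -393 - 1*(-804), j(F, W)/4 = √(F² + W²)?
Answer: 895*√14401/2 ≈ 53702.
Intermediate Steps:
j(F, W) = 4*√(F² + W²)
n = 411 (n = -393 + 804 = 411)
j(15, 1/(-8))*(1306 - n) = (4*√(15² + (1/(-8))²))*(1306 - 1*411) = (4*√(225 + (-⅛)²))*(1306 - 411) = (4*√(225 + 1/64))*895 = (4*√(14401/64))*895 = (4*(√14401/8))*895 = (√14401/2)*895 = 895*√14401/2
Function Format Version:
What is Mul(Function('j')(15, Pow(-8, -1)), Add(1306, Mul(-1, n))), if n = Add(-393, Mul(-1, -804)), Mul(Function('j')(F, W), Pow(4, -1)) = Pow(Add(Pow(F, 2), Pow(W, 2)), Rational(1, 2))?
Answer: Mul(Rational(895, 2), Pow(14401, Rational(1, 2))) ≈ 53702.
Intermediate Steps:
Function('j')(F, W) = Mul(4, Pow(Add(Pow(F, 2), Pow(W, 2)), Rational(1, 2)))
n = 411 (n = Add(-393, 804) = 411)
Mul(Function('j')(15, Pow(-8, -1)), Add(1306, Mul(-1, n))) = Mul(Mul(4, Pow(Add(Pow(15, 2), Pow(Pow(-8, -1), 2)), Rational(1, 2))), Add(1306, Mul(-1, 411))) = Mul(Mul(4, Pow(Add(225, Pow(Rational(-1, 8), 2)), Rational(1, 2))), Add(1306, -411)) = Mul(Mul(4, Pow(Add(225, Rational(1, 64)), Rational(1, 2))), 895) = Mul(Mul(4, Pow(Rational(14401, 64), Rational(1, 2))), 895) = Mul(Mul(4, Mul(Rational(1, 8), Pow(14401, Rational(1, 2)))), 895) = Mul(Mul(Rational(1, 2), Pow(14401, Rational(1, 2))), 895) = Mul(Rational(895, 2), Pow(14401, Rational(1, 2)))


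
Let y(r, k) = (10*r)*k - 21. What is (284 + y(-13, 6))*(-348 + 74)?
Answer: 141658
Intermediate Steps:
y(r, k) = -21 + 10*k*r (y(r, k) = 10*k*r - 21 = -21 + 10*k*r)
(284 + y(-13, 6))*(-348 + 74) = (284 + (-21 + 10*6*(-13)))*(-348 + 74) = (284 + (-21 - 780))*(-274) = (284 - 801)*(-274) = -517*(-274) = 141658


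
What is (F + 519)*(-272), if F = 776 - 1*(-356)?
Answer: -449072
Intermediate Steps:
F = 1132 (F = 776 + 356 = 1132)
(F + 519)*(-272) = (1132 + 519)*(-272) = 1651*(-272) = -449072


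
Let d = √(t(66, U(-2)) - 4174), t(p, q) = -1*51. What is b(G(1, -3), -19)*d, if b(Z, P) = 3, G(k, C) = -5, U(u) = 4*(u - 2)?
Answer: 195*I ≈ 195.0*I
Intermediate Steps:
U(u) = -8 + 4*u (U(u) = 4*(-2 + u) = -8 + 4*u)
t(p, q) = -51
d = 65*I (d = √(-51 - 4174) = √(-4225) = 65*I ≈ 65.0*I)
b(G(1, -3), -19)*d = 3*(65*I) = 195*I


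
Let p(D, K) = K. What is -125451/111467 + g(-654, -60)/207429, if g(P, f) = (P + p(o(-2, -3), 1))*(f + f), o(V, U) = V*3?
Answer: -5762540453/7707162781 ≈ -0.74769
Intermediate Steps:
o(V, U) = 3*V
g(P, f) = 2*f*(1 + P) (g(P, f) = (P + 1)*(f + f) = (1 + P)*(2*f) = 2*f*(1 + P))
-125451/111467 + g(-654, -60)/207429 = -125451/111467 + (2*(-60)*(1 - 654))/207429 = -125451*1/111467 + (2*(-60)*(-653))*(1/207429) = -125451/111467 + 78360*(1/207429) = -125451/111467 + 26120/69143 = -5762540453/7707162781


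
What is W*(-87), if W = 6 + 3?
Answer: -783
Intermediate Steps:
W = 9
W*(-87) = 9*(-87) = -783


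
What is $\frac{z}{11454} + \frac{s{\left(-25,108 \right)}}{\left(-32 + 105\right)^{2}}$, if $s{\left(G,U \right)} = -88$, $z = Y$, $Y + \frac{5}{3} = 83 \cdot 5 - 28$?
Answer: $\frac{1568234}{91557549} \approx 0.017128$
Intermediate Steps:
$Y = \frac{1156}{3}$ ($Y = - \frac{5}{3} + \left(83 \cdot 5 - 28\right) = - \frac{5}{3} + \left(415 - 28\right) = - \frac{5}{3} + 387 = \frac{1156}{3} \approx 385.33$)
$z = \frac{1156}{3} \approx 385.33$
$\frac{z}{11454} + \frac{s{\left(-25,108 \right)}}{\left(-32 + 105\right)^{2}} = \frac{1156}{3 \cdot 11454} - \frac{88}{\left(-32 + 105\right)^{2}} = \frac{1156}{3} \cdot \frac{1}{11454} - \frac{88}{73^{2}} = \frac{578}{17181} - \frac{88}{5329} = \frac{1568234}{91557549}$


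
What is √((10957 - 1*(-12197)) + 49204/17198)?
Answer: 2*√428070791738/8599 ≈ 152.17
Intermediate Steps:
√((10957 - 1*(-12197)) + 49204/17198) = √((10957 + 12197) + 49204*(1/17198)) = √(23154 + 24602/8599) = √(199125848/8599) = 2*√428070791738/8599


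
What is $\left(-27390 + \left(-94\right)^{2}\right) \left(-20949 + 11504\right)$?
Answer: $175242530$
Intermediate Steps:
$\left(-27390 + \left(-94\right)^{2}\right) \left(-20949 + 11504\right) = \left(-27390 + 8836\right) \left(-9445\right) = \left(-18554\right) \left(-9445\right) = 175242530$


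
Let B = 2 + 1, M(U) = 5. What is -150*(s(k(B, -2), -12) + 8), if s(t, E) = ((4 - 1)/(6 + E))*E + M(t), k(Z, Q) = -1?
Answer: -2850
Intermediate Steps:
B = 3
s(t, E) = 5 + 3*E/(6 + E) (s(t, E) = ((4 - 1)/(6 + E))*E + 5 = (3/(6 + E))*E + 5 = 3*E/(6 + E) + 5 = 5 + 3*E/(6 + E))
-150*(s(k(B, -2), -12) + 8) = -150*(2*(15 + 4*(-12))/(6 - 12) + 8) = -150*(2*(15 - 48)/(-6) + 8) = -150*(2*(-⅙)*(-33) + 8) = -150*(11 + 8) = -150*19 = -2850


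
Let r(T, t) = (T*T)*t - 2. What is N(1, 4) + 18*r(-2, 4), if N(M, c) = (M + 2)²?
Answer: 261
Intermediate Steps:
r(T, t) = -2 + t*T² (r(T, t) = T²*t - 2 = t*T² - 2 = -2 + t*T²)
N(M, c) = (2 + M)²
N(1, 4) + 18*r(-2, 4) = (2 + 1)² + 18*(-2 + 4*(-2)²) = 3² + 18*(-2 + 4*4) = 9 + 18*(-2 + 16) = 9 + 18*14 = 9 + 252 = 261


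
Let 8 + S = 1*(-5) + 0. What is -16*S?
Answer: 208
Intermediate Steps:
S = -13 (S = -8 + (1*(-5) + 0) = -8 + (-5 + 0) = -8 - 5 = -13)
-16*S = -16*(-13) = 208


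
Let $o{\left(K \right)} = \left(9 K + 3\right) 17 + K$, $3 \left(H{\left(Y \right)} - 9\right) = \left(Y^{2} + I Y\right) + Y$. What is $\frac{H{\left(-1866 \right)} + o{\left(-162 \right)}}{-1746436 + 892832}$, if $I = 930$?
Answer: $- \frac{16373}{25106} \approx -0.65215$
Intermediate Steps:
$H{\left(Y \right)} = 9 + \frac{Y^{2}}{3} + \frac{931 Y}{3}$ ($H{\left(Y \right)} = 9 + \frac{\left(Y^{2} + 930 Y\right) + Y}{3} = 9 + \frac{Y^{2} + 931 Y}{3} = 9 + \left(\frac{Y^{2}}{3} + \frac{931 Y}{3}\right) = 9 + \frac{Y^{2}}{3} + \frac{931 Y}{3}$)
$o{\left(K \right)} = 51 + 154 K$ ($o{\left(K \right)} = \left(3 + 9 K\right) 17 + K = \left(51 + 153 K\right) + K = 51 + 154 K$)
$\frac{H{\left(-1866 \right)} + o{\left(-162 \right)}}{-1746436 + 892832} = \frac{\left(9 + \frac{\left(-1866\right)^{2}}{3} + \frac{931}{3} \left(-1866\right)\right) + \left(51 + 154 \left(-162\right)\right)}{-1746436 + 892832} = \frac{\left(9 + \frac{1}{3} \cdot 3481956 - 579082\right) + \left(51 - 24948\right)}{-853604} = \left(\left(9 + 1160652 - 579082\right) - 24897\right) \left(- \frac{1}{853604}\right) = \left(581579 - 24897\right) \left(- \frac{1}{853604}\right) = 556682 \left(- \frac{1}{853604}\right) = - \frac{16373}{25106}$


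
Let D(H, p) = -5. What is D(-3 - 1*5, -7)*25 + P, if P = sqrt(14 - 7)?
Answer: -125 + sqrt(7) ≈ -122.35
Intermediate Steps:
P = sqrt(7) ≈ 2.6458
D(-3 - 1*5, -7)*25 + P = -5*25 + sqrt(7) = -125 + sqrt(7)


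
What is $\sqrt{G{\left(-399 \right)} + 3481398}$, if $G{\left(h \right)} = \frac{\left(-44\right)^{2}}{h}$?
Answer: $\frac{\sqrt{554241270534}}{399} \approx 1865.8$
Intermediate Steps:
$G{\left(h \right)} = \frac{1936}{h}$
$\sqrt{G{\left(-399 \right)} + 3481398} = \sqrt{\frac{1936}{-399} + 3481398} = \sqrt{1936 \left(- \frac{1}{399}\right) + 3481398} = \sqrt{- \frac{1936}{399} + 3481398} = \sqrt{\frac{1389075866}{399}} = \frac{\sqrt{554241270534}}{399}$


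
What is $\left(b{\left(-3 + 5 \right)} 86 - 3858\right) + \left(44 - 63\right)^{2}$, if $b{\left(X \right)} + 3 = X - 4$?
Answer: $-3927$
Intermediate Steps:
$b{\left(X \right)} = -7 + X$ ($b{\left(X \right)} = -3 + \left(X - 4\right) = -3 + \left(-4 + X\right) = -7 + X$)
$\left(b{\left(-3 + 5 \right)} 86 - 3858\right) + \left(44 - 63\right)^{2} = \left(\left(-7 + \left(-3 + 5\right)\right) 86 - 3858\right) + \left(44 - 63\right)^{2} = \left(\left(-7 + 2\right) 86 - 3858\right) + \left(-19\right)^{2} = \left(\left(-5\right) 86 - 3858\right) + 361 = \left(-430 - 3858\right) + 361 = -4288 + 361 = -3927$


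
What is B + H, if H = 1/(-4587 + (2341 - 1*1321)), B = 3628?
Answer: 12941075/3567 ≈ 3628.0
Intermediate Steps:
H = -1/3567 (H = 1/(-4587 + (2341 - 1321)) = 1/(-4587 + 1020) = 1/(-3567) = -1/3567 ≈ -0.00028035)
B + H = 3628 - 1/3567 = 12941075/3567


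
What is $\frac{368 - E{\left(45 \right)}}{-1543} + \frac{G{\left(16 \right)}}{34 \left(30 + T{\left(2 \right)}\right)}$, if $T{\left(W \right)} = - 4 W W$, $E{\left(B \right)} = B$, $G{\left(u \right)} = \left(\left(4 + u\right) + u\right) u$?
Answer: $\frac{183755}{183617} \approx 1.0008$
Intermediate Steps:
$G{\left(u \right)} = u \left(4 + 2 u\right)$ ($G{\left(u \right)} = \left(4 + 2 u\right) u = u \left(4 + 2 u\right)$)
$T{\left(W \right)} = - 4 W^{2}$
$\frac{368 - E{\left(45 \right)}}{-1543} + \frac{G{\left(16 \right)}}{34 \left(30 + T{\left(2 \right)}\right)} = \frac{368 - 45}{-1543} + \frac{2 \cdot 16 \left(2 + 16\right)}{34 \left(30 - 4 \cdot 2^{2}\right)} = \left(368 - 45\right) \left(- \frac{1}{1543}\right) + \frac{2 \cdot 16 \cdot 18}{34 \left(30 - 16\right)} = 323 \left(- \frac{1}{1543}\right) + \frac{576}{34 \left(30 - 16\right)} = - \frac{323}{1543} + \frac{576}{34 \cdot 14} = - \frac{323}{1543} + \frac{576}{476} = - \frac{323}{1543} + 576 \cdot \frac{1}{476} = - \frac{323}{1543} + \frac{144}{119} = \frac{183755}{183617}$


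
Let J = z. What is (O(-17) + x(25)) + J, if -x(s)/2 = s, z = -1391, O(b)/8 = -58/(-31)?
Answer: -44207/31 ≈ -1426.0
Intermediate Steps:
O(b) = 464/31 (O(b) = 8*(-58/(-31)) = 8*(-58*(-1/31)) = 8*(58/31) = 464/31)
x(s) = -2*s
J = -1391
(O(-17) + x(25)) + J = (464/31 - 2*25) - 1391 = (464/31 - 50) - 1391 = -1086/31 - 1391 = -44207/31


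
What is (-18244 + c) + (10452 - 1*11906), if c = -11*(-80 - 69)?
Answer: -18059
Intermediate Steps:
c = 1639 (c = -11*(-149) = 1639)
(-18244 + c) + (10452 - 1*11906) = (-18244 + 1639) + (10452 - 1*11906) = -16605 + (10452 - 11906) = -16605 - 1454 = -18059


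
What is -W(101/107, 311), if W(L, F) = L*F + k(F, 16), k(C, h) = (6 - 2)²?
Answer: -33123/107 ≈ -309.56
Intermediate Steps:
k(C, h) = 16 (k(C, h) = 4² = 16)
W(L, F) = 16 + F*L (W(L, F) = L*F + 16 = F*L + 16 = 16 + F*L)
-W(101/107, 311) = -(16 + 311*(101/107)) = -(16 + 31411/107) = -1*33123/107 = -33123/107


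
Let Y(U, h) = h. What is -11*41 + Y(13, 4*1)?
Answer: -447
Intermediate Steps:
-11*41 + Y(13, 4*1) = -11*41 + 4*1 = -451 + 4 = -447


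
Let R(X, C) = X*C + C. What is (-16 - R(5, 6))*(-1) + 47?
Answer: 99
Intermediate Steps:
R(X, C) = C + C*X (R(X, C) = C*X + C = C + C*X)
(-16 - R(5, 6))*(-1) + 47 = (-16 - 6*(1 + 5))*(-1) + 47 = (-16 - 6*6)*(-1) + 47 = (-16 - 1*36)*(-1) + 47 = (-16 - 36)*(-1) + 47 = -52*(-1) + 47 = 52 + 47 = 99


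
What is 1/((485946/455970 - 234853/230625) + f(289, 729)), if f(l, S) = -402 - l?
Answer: -3505269375/2421974958997 ≈ -0.0014473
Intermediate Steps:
1/((485946/455970 - 234853/230625) + f(289, 729)) = 1/((485946/455970 - 234853/230625) + (-402 - 1*289)) = 1/((485946*(1/455970) - 234853*1/230625) + (-402 - 289)) = 1/((80991/75995 - 234853/230625) - 691) = 1/(166179128/3505269375 - 691) = 1/(-2421974958997/3505269375) = -3505269375/2421974958997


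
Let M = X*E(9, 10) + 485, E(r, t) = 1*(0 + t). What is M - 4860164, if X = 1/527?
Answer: -2561050823/527 ≈ -4.8597e+6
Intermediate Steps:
X = 1/527 ≈ 0.0018975
E(r, t) = t (E(r, t) = 1*t = t)
M = 255605/527 (M = (1/527)*10 + 485 = 10/527 + 485 = 255605/527 ≈ 485.02)
M - 4860164 = 255605/527 - 4860164 = -2561050823/527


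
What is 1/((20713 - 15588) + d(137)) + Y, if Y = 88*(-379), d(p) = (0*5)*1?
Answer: -170928999/5125 ≈ -33352.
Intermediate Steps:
d(p) = 0 (d(p) = 0*1 = 0)
Y = -33352
1/((20713 - 15588) + d(137)) + Y = 1/((20713 - 15588) + 0) - 33352 = 1/(5125 + 0) - 33352 = 1/5125 - 33352 = -170928999/5125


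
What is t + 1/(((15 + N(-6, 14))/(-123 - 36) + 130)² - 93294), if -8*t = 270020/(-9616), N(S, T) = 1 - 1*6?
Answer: 65200474195439/18575515814624 ≈ 3.5100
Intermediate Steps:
N(S, T) = -5 (N(S, T) = 1 - 6 = -5)
t = 67505/19232 (t = -67505/(2*(-9616)) = -67505*(-1)/(2*9616) = -⅛*(-67505/2404) = 67505/19232 ≈ 3.5100)
t + 1/(((15 + N(-6, 14))/(-123 - 36) + 130)² - 93294) = 67505/19232 + 1/(((15 - 5)/(-123 - 36) + 130)² - 93294) = 67505/19232 + 1/((10/(-159) + 130)² - 93294) = 67505/19232 + 1/((10*(-1/159) + 130)² - 93294) = 67505/19232 + 1/((-10/159 + 130)² - 93294) = 67505/19232 + 1/((20660/159)² - 93294) = 67505/19232 + 1/(426835600/25281 - 93294) = 67505/19232 + 1/(-1931730014/25281) = 67505/19232 - 25281/1931730014 = 65200474195439/18575515814624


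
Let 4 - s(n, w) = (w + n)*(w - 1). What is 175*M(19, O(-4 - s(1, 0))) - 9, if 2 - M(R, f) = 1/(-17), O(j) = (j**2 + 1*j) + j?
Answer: 5972/17 ≈ 351.29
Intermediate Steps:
s(n, w) = 4 - (-1 + w)*(n + w) (s(n, w) = 4 - (w + n)*(w - 1) = 4 - (n + w)*(-1 + w) = 4 - (-1 + w)*(n + w))
O(j) = j**2 + 2*j (O(j) = (j**2 + j) + j = (j + j**2) + j = j**2 + 2*j)
M(R, f) = 35/17 (M(R, f) = 2 - 1/(-17) = 2 - 1*(-1/17) = 2 + 1/17 = 35/17)
175*M(19, O(-4 - s(1, 0))) - 9 = 175*(35/17) - 9 = 6125/17 - 9 = 5972/17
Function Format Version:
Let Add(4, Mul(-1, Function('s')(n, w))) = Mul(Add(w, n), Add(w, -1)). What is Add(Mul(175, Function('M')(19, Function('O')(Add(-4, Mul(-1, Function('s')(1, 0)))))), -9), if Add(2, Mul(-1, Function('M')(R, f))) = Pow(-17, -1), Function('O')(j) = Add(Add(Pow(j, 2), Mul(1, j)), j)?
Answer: Rational(5972, 17) ≈ 351.29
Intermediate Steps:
Function('s')(n, w) = Add(4, Mul(-1, Add(-1, w), Add(n, w))) (Function('s')(n, w) = Add(4, Mul(-1, Mul(Add(w, n), Add(w, -1)))) = Add(4, Mul(-1, Mul(Add(n, w), Add(-1, w)))) = Add(4, Mul(-1, Mul(Add(-1, w), Add(n, w)))) = Add(4, Mul(-1, Add(-1, w), Add(n, w))))
Function('O')(j) = Add(Pow(j, 2), Mul(2, j)) (Function('O')(j) = Add(Add(Pow(j, 2), j), j) = Add(Add(j, Pow(j, 2)), j) = Add(Pow(j, 2), Mul(2, j)))
Function('M')(R, f) = Rational(35, 17) (Function('M')(R, f) = Add(2, Mul(-1, Pow(-17, -1))) = Add(2, Mul(-1, Rational(-1, 17))) = Add(2, Rational(1, 17)) = Rational(35, 17))
Add(Mul(175, Function('M')(19, Function('O')(Add(-4, Mul(-1, Function('s')(1, 0)))))), -9) = Add(Mul(175, Rational(35, 17)), -9) = Add(Rational(6125, 17), -9) = Rational(5972, 17)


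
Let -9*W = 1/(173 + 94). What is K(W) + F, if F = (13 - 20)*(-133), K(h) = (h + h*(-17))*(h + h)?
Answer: 5375974747/5774409 ≈ 931.00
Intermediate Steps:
W = -1/2403 (W = -1/(9*(173 + 94)) = -1/9/267 = -1/9*1/267 = -1/2403 ≈ -0.00041615)
K(h) = -32*h**2 (K(h) = (h - 17*h)*(2*h) = (-16*h)*(2*h) = -32*h**2)
F = 931 (F = -7*(-133) = 931)
K(W) + F = -32*(-1/2403)**2 + 931 = -32*1/5774409 + 931 = -32/5774409 + 931 = 5375974747/5774409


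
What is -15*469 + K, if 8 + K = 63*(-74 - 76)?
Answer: -16493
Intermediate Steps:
K = -9458 (K = -8 + 63*(-74 - 76) = -8 + 63*(-150) = -8 - 9450 = -9458)
-15*469 + K = -15*469 - 9458 = -7035 - 9458 = -16493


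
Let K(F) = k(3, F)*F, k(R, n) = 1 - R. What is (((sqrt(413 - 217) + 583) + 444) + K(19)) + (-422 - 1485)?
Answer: -904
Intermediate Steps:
K(F) = -2*F (K(F) = (1 - 1*3)*F = (1 - 3)*F = -2*F)
(((sqrt(413 - 217) + 583) + 444) + K(19)) + (-422 - 1485) = (((sqrt(413 - 217) + 583) + 444) - 2*19) + (-422 - 1485) = (((sqrt(196) + 583) + 444) - 38) - 1907 = (((14 + 583) + 444) - 38) - 1907 = ((597 + 444) - 38) - 1907 = (1041 - 38) - 1907 = 1003 - 1907 = -904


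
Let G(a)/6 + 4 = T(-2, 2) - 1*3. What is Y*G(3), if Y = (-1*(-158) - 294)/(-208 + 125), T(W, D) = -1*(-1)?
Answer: -4896/83 ≈ -58.988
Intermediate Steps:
T(W, D) = 1
G(a) = -36 (G(a) = -24 + 6*(1 - 1*3) = -24 + 6*(1 - 3) = -24 + 6*(-2) = -24 - 12 = -36)
Y = 136/83 (Y = (158 - 294)/(-83) = -136*(-1/83) = 136/83 ≈ 1.6386)
Y*G(3) = (136/83)*(-36) = -4896/83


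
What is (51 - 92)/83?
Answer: -41/83 ≈ -0.49398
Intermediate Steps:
(51 - 92)/83 = (1/83)*(-41) = -41/83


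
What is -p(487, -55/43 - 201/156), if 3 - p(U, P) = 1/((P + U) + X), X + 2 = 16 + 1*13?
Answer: -3428453/1143563 ≈ -2.9980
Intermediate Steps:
X = 27 (X = -2 + (16 + 1*13) = -2 + (16 + 13) = -2 + 29 = 27)
p(U, P) = 3 - 1/(27 + P + U) (p(U, P) = 3 - 1/((P + U) + 27) = 3 - 1/(27 + P + U))
-p(487, -55/43 - 201/156) = -(80 + 3*(-55/43 - 201/156) + 3*487)/(27 + (-55/43 - 201/156) + 487) = -(80 + 3*(-55*1/43 - 201*1/156) + 1461)/(27 + (-55*1/43 - 201*1/156) + 487) = -(80 + 3*(-55/43 - 67/52) + 1461)/(27 + (-55/43 - 67/52) + 487) = -(80 + 3*(-5741/2236) + 1461)/(27 - 5741/2236 + 487) = -(80 - 17223/2236 + 1461)/1143563/2236 = -2236*3428453/(1143563*2236) = -1*3428453/1143563 = -3428453/1143563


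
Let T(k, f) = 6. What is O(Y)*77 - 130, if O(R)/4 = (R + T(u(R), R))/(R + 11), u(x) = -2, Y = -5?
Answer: -236/3 ≈ -78.667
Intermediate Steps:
O(R) = 4*(6 + R)/(11 + R) (O(R) = 4*((R + 6)/(R + 11)) = 4*((6 + R)/(11 + R)) = 4*(6 + R)/(11 + R))
O(Y)*77 - 130 = (4*(6 - 5)/(11 - 5))*77 - 130 = (4*1/6)*77 - 130 = (4*(1/6)*1)*77 - 130 = (2/3)*77 - 130 = 154/3 - 130 = -236/3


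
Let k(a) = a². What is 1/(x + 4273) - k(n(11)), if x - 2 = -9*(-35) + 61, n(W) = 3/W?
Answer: -41738/562771 ≈ -0.074165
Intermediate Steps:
x = 378 (x = 2 + (-9*(-35) + 61) = 2 + (315 + 61) = 2 + 376 = 378)
1/(x + 4273) - k(n(11)) = 1/(378 + 4273) - (3/11)² = 1/4651 - (3*(1/11))² = 1/4651 - (3/11)² = 1/4651 - 1*9/121 = 1/4651 - 9/121 = -41738/562771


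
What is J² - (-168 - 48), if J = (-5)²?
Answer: 841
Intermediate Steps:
J = 25
J² - (-168 - 48) = 25² - (-168 - 48) = 625 - 1*(-216) = 625 + 216 = 841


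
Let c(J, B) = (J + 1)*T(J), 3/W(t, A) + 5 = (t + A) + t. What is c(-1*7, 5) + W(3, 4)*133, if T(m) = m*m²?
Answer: 10689/5 ≈ 2137.8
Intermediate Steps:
T(m) = m³
W(t, A) = 3/(-5 + A + 2*t) (W(t, A) = 3/(-5 + ((t + A) + t)) = 3/(-5 + ((A + t) + t)) = 3/(-5 + (A + 2*t)) = 3/(-5 + A + 2*t))
c(J, B) = J³*(1 + J) (c(J, B) = (J + 1)*J³ = (1 + J)*J³ = J³*(1 + J))
c(-1*7, 5) + W(3, 4)*133 = (-1*7)³*(1 - 1*7) + (3/(-5 + 4 + 2*3))*133 = (-7)³*(1 - 7) + (3/(-5 + 4 + 6))*133 = -343*(-6) + (3/5)*133 = 2058 + (3*(⅕))*133 = 2058 + (⅗)*133 = 2058 + 399/5 = 10689/5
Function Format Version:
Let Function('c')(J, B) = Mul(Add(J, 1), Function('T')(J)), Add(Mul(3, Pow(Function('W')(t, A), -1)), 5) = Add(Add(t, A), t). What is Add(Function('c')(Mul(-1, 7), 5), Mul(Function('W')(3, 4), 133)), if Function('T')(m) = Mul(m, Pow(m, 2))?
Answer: Rational(10689, 5) ≈ 2137.8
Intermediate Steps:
Function('T')(m) = Pow(m, 3)
Function('W')(t, A) = Mul(3, Pow(Add(-5, A, Mul(2, t)), -1)) (Function('W')(t, A) = Mul(3, Pow(Add(-5, Add(Add(t, A), t)), -1)) = Mul(3, Pow(Add(-5, Add(Add(A, t), t)), -1)) = Mul(3, Pow(Add(-5, Add(A, Mul(2, t))), -1)) = Mul(3, Pow(Add(-5, A, Mul(2, t)), -1)))
Function('c')(J, B) = Mul(Pow(J, 3), Add(1, J)) (Function('c')(J, B) = Mul(Add(J, 1), Pow(J, 3)) = Mul(Add(1, J), Pow(J, 3)) = Mul(Pow(J, 3), Add(1, J)))
Add(Function('c')(Mul(-1, 7), 5), Mul(Function('W')(3, 4), 133)) = Add(Mul(Pow(Mul(-1, 7), 3), Add(1, Mul(-1, 7))), Mul(Mul(3, Pow(Add(-5, 4, Mul(2, 3)), -1)), 133)) = Add(Mul(Pow(-7, 3), Add(1, -7)), Mul(Mul(3, Pow(Add(-5, 4, 6), -1)), 133)) = Add(Mul(-343, -6), Mul(Mul(3, Pow(5, -1)), 133)) = Add(2058, Mul(Mul(3, Rational(1, 5)), 133)) = Add(2058, Mul(Rational(3, 5), 133)) = Add(2058, Rational(399, 5)) = Rational(10689, 5)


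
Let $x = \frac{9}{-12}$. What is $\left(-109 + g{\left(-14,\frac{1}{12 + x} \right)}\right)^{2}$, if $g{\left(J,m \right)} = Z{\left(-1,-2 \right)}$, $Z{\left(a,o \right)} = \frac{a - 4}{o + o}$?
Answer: $\frac{185761}{16} \approx 11610.0$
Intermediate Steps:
$x = - \frac{3}{4}$ ($x = 9 \left(- \frac{1}{12}\right) = - \frac{3}{4} \approx -0.75$)
$Z{\left(a,o \right)} = \frac{-4 + a}{2 o}$
$g{\left(J,m \right)} = \frac{5}{4}$ ($g{\left(J,m \right)} = \frac{-4 - 1}{2 \left(-2\right)} = \frac{1}{2} \left(- \frac{1}{2}\right) \left(-5\right) = \frac{5}{4}$)
$\left(-109 + g{\left(-14,\frac{1}{12 + x} \right)}\right)^{2} = \left(-109 + \frac{5}{4}\right)^{2} = \left(- \frac{431}{4}\right)^{2} = \frac{185761}{16}$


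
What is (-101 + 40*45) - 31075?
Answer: -29376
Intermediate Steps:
(-101 + 40*45) - 31075 = (-101 + 1800) - 31075 = 1699 - 31075 = -29376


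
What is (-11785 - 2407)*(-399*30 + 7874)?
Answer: 58130432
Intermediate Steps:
(-11785 - 2407)*(-399*30 + 7874) = -14192*(-11970 + 7874) = -14192*(-4096) = 58130432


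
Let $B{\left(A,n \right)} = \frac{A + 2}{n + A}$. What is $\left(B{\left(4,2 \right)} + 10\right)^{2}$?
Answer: $121$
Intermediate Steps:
$B{\left(A,n \right)} = \frac{2 + A}{A + n}$
$\left(B{\left(4,2 \right)} + 10\right)^{2} = \left(\frac{2 + 4}{4 + 2} + 10\right)^{2} = \left(\frac{1}{6} \cdot 6 + 10\right)^{2} = \left(1 + 10\right)^{2} = 11^{2} = 121$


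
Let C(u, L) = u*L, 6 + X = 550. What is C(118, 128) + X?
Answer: 15648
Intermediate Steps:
X = 544 (X = -6 + 550 = 544)
C(u, L) = L*u
C(118, 128) + X = 128*118 + 544 = 15104 + 544 = 15648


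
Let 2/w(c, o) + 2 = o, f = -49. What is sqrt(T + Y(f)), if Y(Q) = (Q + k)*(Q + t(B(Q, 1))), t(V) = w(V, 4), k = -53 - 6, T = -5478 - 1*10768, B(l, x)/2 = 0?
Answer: I*sqrt(11062) ≈ 105.18*I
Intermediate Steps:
w(c, o) = 2/(-2 + o)
B(l, x) = 0 (B(l, x) = 2*0 = 0)
T = -16246 (T = -5478 - 10768 = -16246)
k = -59
t(V) = 1 (t(V) = 2/(-2 + 4) = 2/2 = 2*(1/2) = 1)
Y(Q) = (1 + Q)*(-59 + Q) (Y(Q) = (Q - 59)*(Q + 1) = (-59 + Q)*(1 + Q) = (1 + Q)*(-59 + Q))
sqrt(T + Y(f)) = sqrt(-16246 + (-59 + (-49)**2 - 58*(-49))) = sqrt(-16246 + (-59 + 2401 + 2842)) = sqrt(-16246 + 5184) = sqrt(-11062) = I*sqrt(11062)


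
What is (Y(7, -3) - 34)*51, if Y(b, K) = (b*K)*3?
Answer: -4947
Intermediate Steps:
Y(b, K) = 3*K*b (Y(b, K) = (K*b)*3 = 3*K*b)
(Y(7, -3) - 34)*51 = (3*(-3)*7 - 34)*51 = (-63 - 34)*51 = -97*51 = -4947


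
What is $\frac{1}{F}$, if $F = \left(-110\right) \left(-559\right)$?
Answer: $\frac{1}{61490} \approx 1.6263 \cdot 10^{-5}$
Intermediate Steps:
$F = 61490$
$\frac{1}{F} = \frac{1}{61490}$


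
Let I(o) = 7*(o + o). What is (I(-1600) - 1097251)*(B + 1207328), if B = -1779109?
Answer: 640195168431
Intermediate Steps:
I(o) = 14*o (I(o) = 7*(2*o) = 14*o)
(I(-1600) - 1097251)*(B + 1207328) = (14*(-1600) - 1097251)*(-1779109 + 1207328) = (-22400 - 1097251)*(-571781) = -1119651*(-571781) = 640195168431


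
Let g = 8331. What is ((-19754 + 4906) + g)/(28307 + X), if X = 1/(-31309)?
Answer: -204040753/886263862 ≈ -0.23023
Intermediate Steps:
X = -1/31309 ≈ -3.1940e-5
((-19754 + 4906) + g)/(28307 + X) = ((-19754 + 4906) + 8331)/(28307 - 1/31309) = (-14848 + 8331)/(886263862/31309) = -6517*31309/886263862 = -204040753/886263862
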